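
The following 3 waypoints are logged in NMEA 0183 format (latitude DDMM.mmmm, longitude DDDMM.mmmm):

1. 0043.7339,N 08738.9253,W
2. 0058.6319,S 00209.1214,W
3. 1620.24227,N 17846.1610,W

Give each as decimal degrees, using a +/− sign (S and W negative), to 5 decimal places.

1. 0.72890, -87.64876
2. -0.97720, -2.15202
3. 16.33737, -178.76935

Point 1:
  Latitude: split at 2 digits → 00° and 43.7339′; 0 + 43.7339/60 = 0.728898
  N → positive
  Longitude: split at 3 digits → 087° and 38.9253′; 87 + 38.9253/60 = 87.648755
  W ⇒ negate
Point 2:
  φ: split at 2 digits → 00° and 58.6319′; 0 + 58.6319/60 = 0.977198
  S → negative
  Longitude: degrees = first 3 digits = 2, minutes = 9.1214; 2 + 9.1214/60 = 2.152023
  hemisphere W, so the sign is −
Point 3:
  Lat: degrees = first 2 digits = 16, minutes = 20.24227; 16 + 20.24227/60 = 16.337371
  N → positive
  λ: split at 3 digits → 178° and 46.161′; 178 + 46.161/60 = 178.769350
  W ⇒ negate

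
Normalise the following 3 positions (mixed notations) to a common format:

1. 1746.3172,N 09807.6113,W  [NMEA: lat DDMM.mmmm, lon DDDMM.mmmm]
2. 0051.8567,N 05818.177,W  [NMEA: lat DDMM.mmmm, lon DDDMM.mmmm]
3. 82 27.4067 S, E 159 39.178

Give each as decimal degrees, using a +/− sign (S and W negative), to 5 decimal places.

Point 1:
  Latitude: degrees = first 2 digits = 17, minutes = 46.3172; 17 + 46.3172/60 = 17.771953
  N ⇒ keep positive
  Lon: degrees = first 3 digits = 98, minutes = 7.6113; 98 + 7.6113/60 = 98.126855
  hemisphere W, so the sign is −
Point 2:
  φ: degrees = first 2 digits = 0, minutes = 51.8567; 0 + 51.8567/60 = 0.864278
  N ⇒ keep positive
  Longitude: degrees = first 3 digits = 58, minutes = 18.177; 58 + 18.177/60 = 58.302950
  W ⇒ negate
Point 3:
  φ: 27.4067′ = 0.456778°; total 82.456778
  S ⇒ negate
  λ: 159 + 39.178/60 = 159.652967
  E → positive

1. 17.77195, -98.12686
2. 0.86428, -58.30295
3. -82.45678, 159.65297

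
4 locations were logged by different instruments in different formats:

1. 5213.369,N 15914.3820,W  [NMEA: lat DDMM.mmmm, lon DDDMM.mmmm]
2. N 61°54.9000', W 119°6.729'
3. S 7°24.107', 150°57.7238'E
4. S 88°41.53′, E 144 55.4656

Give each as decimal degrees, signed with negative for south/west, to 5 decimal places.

Point 1:
  φ: degrees = first 2 digits = 52, minutes = 13.369; 52 + 13.369/60 = 52.222817
  N → positive
  Longitude: split at 3 digits → 159° and 14.382′; 159 + 14.382/60 = 159.239700
  W ⇒ negate
Point 2:
  φ: 54.9′ = 0.915000°; total 61.915000
  N ⇒ keep positive
  λ: 6.729′ = 0.112150°; total 119.112150
  W ⇒ negate
Point 3:
  Latitude: 24.107′ = 0.401783°; total 7.401783
  S → negative
  λ: 150 + 57.7238/60 = 150.962063
  E → positive
Point 4:
  Latitude: 88 + 41.53/60 = 88.692167
  S ⇒ negate
  λ: 144 + 55.4656/60 = 144.924427
  E ⇒ keep positive

1. 52.22282, -159.23970
2. 61.91500, -119.11215
3. -7.40178, 150.96206
4. -88.69217, 144.92443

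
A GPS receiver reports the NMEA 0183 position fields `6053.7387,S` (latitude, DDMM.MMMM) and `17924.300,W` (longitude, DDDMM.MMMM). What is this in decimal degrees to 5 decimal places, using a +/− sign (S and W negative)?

-60.89565, -179.40500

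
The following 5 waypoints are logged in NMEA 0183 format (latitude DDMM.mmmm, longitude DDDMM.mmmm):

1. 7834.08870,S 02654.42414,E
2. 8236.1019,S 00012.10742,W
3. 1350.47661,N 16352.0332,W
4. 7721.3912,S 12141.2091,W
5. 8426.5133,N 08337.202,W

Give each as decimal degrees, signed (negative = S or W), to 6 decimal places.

1. -78.568145, 26.907069
2. -82.601698, -0.201790
3. 13.841277, -163.867220
4. -77.356520, -121.686818
5. 84.441888, -83.620033

Point 1:
  Latitude: split at 2 digits → 78° and 34.0887′; 78 + 34.0887/60 = 78.5681450
  S → negative
  Longitude: degrees = first 3 digits = 26, minutes = 54.42414; 26 + 54.42414/60 = 26.9070690
  E ⇒ keep positive
Point 2:
  Lat: degrees = first 2 digits = 82, minutes = 36.1019; 82 + 36.1019/60 = 82.6016983
  hemisphere S, so the sign is −
  Lon: degrees = first 3 digits = 0, minutes = 12.10742; 0 + 12.10742/60 = 0.2017903
  hemisphere W, so the sign is −
Point 3:
  Lat: degrees = first 2 digits = 13, minutes = 50.47661; 13 + 50.47661/60 = 13.8412768
  N → positive
  λ: degrees = first 3 digits = 163, minutes = 52.0332; 163 + 52.0332/60 = 163.8672200
  hemisphere W, so the sign is −
Point 4:
  Lat: degrees = first 2 digits = 77, minutes = 21.3912; 77 + 21.3912/60 = 77.3565200
  S → negative
  λ: split at 3 digits → 121° and 41.2091′; 121 + 41.2091/60 = 121.6868183
  hemisphere W, so the sign is −
Point 5:
  φ: degrees = first 2 digits = 84, minutes = 26.5133; 84 + 26.5133/60 = 84.4418883
  N → positive
  λ: split at 3 digits → 083° and 37.202′; 83 + 37.202/60 = 83.6200333
  W ⇒ negate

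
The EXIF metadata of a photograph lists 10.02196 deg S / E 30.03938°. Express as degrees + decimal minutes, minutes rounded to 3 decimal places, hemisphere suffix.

10° 1.318′ S, 30° 2.363′ E

φ: 10° + 0.021960 × 60 = 10° 1.31760′
Longitude: fractional part 0.039380 → 2.36280 minutes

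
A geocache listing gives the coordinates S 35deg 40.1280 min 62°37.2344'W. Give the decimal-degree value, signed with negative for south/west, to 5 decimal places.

-35.66880, -62.62057

φ: 40.128′ = 0.668800°; total 35.668800
S → negative
Lon: 37.2344′ = 0.620573°; total 62.620573
hemisphere W, so the sign is −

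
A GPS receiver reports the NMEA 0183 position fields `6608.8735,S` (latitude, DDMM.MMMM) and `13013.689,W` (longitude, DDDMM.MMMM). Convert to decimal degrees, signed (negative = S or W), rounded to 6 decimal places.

φ: split at 2 digits → 66° and 8.8735′; 66 + 8.8735/60 = 66.1478917
S → negative
λ: split at 3 digits → 130° and 13.689′; 130 + 13.689/60 = 130.2281500
W → negative

-66.147892, -130.228150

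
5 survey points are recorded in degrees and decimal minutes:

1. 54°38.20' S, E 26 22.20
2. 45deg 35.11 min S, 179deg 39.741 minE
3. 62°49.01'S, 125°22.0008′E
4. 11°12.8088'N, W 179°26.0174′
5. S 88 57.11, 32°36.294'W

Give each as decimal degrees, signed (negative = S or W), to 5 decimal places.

1. -54.63667, 26.37000
2. -45.58517, 179.66235
3. -62.81683, 125.36668
4. 11.21348, -179.43362
5. -88.95183, -32.60490

Point 1:
  φ: 38.2′ = 0.636667°; total 54.636667
  S ⇒ negate
  λ: 26 + 22.2/60 = 26.370000
  E ⇒ keep positive
Point 2:
  Lat: 45 + 35.11/60 = 45.585167
  S ⇒ negate
  Lon: 179 + 39.741/60 = 179.662350
  E ⇒ keep positive
Point 3:
  Latitude: 49.01′ = 0.816833°; total 62.816833
  hemisphere S, so the sign is −
  Longitude: 22.0008′ = 0.366680°; total 125.366680
  E → positive
Point 4:
  Latitude: 11 + 12.8088/60 = 11.213480
  N ⇒ keep positive
  λ: 179 + 26.0174/60 = 179.433623
  W ⇒ negate
Point 5:
  Latitude: 88 + 57.11/60 = 88.951833
  S → negative
  λ: 36.294′ = 0.604900°; total 32.604900
  W ⇒ negate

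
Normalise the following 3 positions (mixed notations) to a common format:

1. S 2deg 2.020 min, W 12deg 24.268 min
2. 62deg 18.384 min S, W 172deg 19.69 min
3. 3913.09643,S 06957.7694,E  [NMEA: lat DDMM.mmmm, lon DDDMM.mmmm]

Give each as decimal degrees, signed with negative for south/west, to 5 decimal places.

1. -2.03367, -12.40447
2. -62.30640, -172.32817
3. -39.21827, 69.96282

Point 1:
  Lat: 2.02′ = 0.033667°; total 2.033667
  S ⇒ negate
  Lon: 12 + 24.268/60 = 12.404467
  W → negative
Point 2:
  Lat: 62 + 18.384/60 = 62.306400
  hemisphere S, so the sign is −
  Lon: 19.69′ = 0.328167°; total 172.328167
  W → negative
Point 3:
  Latitude: degrees = first 2 digits = 39, minutes = 13.09643; 39 + 13.09643/60 = 39.218274
  S → negative
  Lon: split at 3 digits → 069° and 57.7694′; 69 + 57.7694/60 = 69.962823
  E → positive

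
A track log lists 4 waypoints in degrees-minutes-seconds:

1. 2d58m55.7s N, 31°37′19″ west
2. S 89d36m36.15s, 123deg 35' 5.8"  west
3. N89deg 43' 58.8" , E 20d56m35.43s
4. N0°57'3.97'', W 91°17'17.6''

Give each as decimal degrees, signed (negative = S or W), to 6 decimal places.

Point 1:
  Latitude: 2° + 58/60 + 55.7/3600 = 2 + 0.966667 + 0.015472 = 2.9821389
  N ⇒ keep positive
  λ: 31 + 37/60 + 19/3600 = 31.6219444
  W ⇒ negate
Point 2:
  Lat: 89 + 36/60 + 36.15/3600 = 89.6100417
  hemisphere S, so the sign is −
  λ: 35′ + 5.8″ = 35.09667′; 123 + 35.09667/60 = 123.5849444
  hemisphere W, so the sign is −
Point 3:
  φ: 43′ + 58.8″ = 43.98000′; 89 + 43.98000/60 = 89.7330000
  N ⇒ keep positive
  Lon: 20° + 56/60 + 35.43/3600 = 20 + 0.933333 + 0.009842 = 20.9431750
  E ⇒ keep positive
Point 4:
  Latitude: 57′ + 3.97″ = 57.06617′; 0 + 57.06617/60 = 0.9511028
  N ⇒ keep positive
  Lon: 91 + 17/60 + 17.6/3600 = 91.2882222
  hemisphere W, so the sign is −

1. 2.982139, -31.621944
2. -89.610042, -123.584944
3. 89.733000, 20.943175
4. 0.951103, -91.288222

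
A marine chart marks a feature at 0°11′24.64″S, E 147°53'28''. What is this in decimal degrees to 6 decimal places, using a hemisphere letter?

0.190178° S, 147.891111° E

φ: 11′ + 24.64″ = 11.41067′; 0 + 11.41067/60 = 0.1901778
Lon: 147 + 53/60 + 28/3600 = 147.8911111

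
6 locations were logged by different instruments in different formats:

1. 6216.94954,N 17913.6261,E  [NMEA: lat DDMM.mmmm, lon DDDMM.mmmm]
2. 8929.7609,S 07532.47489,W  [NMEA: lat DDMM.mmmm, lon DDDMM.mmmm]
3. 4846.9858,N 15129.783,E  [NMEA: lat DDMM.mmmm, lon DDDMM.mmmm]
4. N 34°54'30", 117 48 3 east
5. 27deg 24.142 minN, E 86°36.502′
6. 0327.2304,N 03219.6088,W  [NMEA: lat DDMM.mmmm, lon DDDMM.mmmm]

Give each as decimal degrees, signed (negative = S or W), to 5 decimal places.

Point 1:
  φ: degrees = first 2 digits = 62, minutes = 16.94954; 62 + 16.94954/60 = 62.282492
  N → positive
  Lon: degrees = first 3 digits = 179, minutes = 13.6261; 179 + 13.6261/60 = 179.227102
  E → positive
Point 2:
  Lat: split at 2 digits → 89° and 29.7609′; 89 + 29.7609/60 = 89.496015
  hemisphere S, so the sign is −
  Longitude: degrees = first 3 digits = 75, minutes = 32.47489; 75 + 32.47489/60 = 75.541248
  hemisphere W, so the sign is −
Point 3:
  Latitude: degrees = first 2 digits = 48, minutes = 46.9858; 48 + 46.9858/60 = 48.783097
  N ⇒ keep positive
  λ: degrees = first 3 digits = 151, minutes = 29.783; 151 + 29.783/60 = 151.496383
  E ⇒ keep positive
Point 4:
  Lat: 34° + 54/60 + 30/3600 = 34 + 0.900000 + 0.008333 = 34.908333
  N ⇒ keep positive
  λ: 117 + 48/60 + 3/3600 = 117.800833
  E → positive
Point 5:
  φ: 27 + 24.142/60 = 27.402367
  N ⇒ keep positive
  λ: 86 + 36.502/60 = 86.608367
  E → positive
Point 6:
  Lat: degrees = first 2 digits = 3, minutes = 27.2304; 3 + 27.2304/60 = 3.453840
  N → positive
  Longitude: split at 3 digits → 032° and 19.6088′; 32 + 19.6088/60 = 32.326813
  W ⇒ negate

1. 62.28249, 179.22710
2. -89.49602, -75.54125
3. 48.78310, 151.49638
4. 34.90833, 117.80083
5. 27.40237, 86.60837
6. 3.45384, -32.32681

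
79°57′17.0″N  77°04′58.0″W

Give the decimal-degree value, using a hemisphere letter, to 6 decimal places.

φ: 57′ + 17″ = 57.28333′; 79 + 57.28333/60 = 79.9547222
λ: 77 + 4/60 + 58/3600 = 77.0827778

79.954722° N, 77.082778° W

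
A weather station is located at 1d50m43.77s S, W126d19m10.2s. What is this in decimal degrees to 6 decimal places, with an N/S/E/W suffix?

1.845492° S, 126.319500° W

Lat: 50′ + 43.77″ = 50.72950′; 1 + 50.72950/60 = 1.8454917
Longitude: 126° + 19/60 + 10.2/3600 = 126 + 0.316667 + 0.002833 = 126.3195000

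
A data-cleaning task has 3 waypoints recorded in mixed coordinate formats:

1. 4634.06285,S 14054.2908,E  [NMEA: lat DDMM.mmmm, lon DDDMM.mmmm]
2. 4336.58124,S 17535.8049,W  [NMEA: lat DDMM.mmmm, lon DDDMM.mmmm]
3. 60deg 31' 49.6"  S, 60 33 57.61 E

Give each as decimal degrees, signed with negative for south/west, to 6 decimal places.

Point 1:
  φ: degrees = first 2 digits = 46, minutes = 34.06285; 46 + 34.06285/60 = 46.5677142
  S → negative
  Lon: split at 3 digits → 140° and 54.2908′; 140 + 54.2908/60 = 140.9048467
  E → positive
Point 2:
  Lat: degrees = first 2 digits = 43, minutes = 36.58124; 43 + 36.58124/60 = 43.6096873
  S → negative
  Lon: split at 3 digits → 175° and 35.8049′; 175 + 35.8049/60 = 175.5967483
  W → negative
Point 3:
  φ: 31′ + 49.6″ = 31.82667′; 60 + 31.82667/60 = 60.5304444
  S → negative
  Longitude: 33′ + 57.61″ = 33.96017′; 60 + 33.96017/60 = 60.5660028
  E → positive

1. -46.567714, 140.904847
2. -43.609687, -175.596748
3. -60.530444, 60.566003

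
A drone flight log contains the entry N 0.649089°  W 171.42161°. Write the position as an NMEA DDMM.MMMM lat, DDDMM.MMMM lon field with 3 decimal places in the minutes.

0038.945,N / 17125.297,W

Latitude: 0° + 0.649089 × 60 = 0° 38.94534′
λ: fractional part 0.421610 → 25.29660 minutes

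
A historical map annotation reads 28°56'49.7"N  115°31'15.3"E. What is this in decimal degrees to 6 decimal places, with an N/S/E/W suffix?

28.947139° N, 115.520917° E

Lat: 56′ + 49.7″ = 56.82833′; 28 + 56.82833/60 = 28.9471389
Longitude: 115° + 31/60 + 15.3/3600 = 115 + 0.516667 + 0.004250 = 115.5209167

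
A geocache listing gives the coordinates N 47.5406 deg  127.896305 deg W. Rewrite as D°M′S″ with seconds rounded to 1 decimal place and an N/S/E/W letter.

47°32′26.2″ N, 127°53′46.7″ W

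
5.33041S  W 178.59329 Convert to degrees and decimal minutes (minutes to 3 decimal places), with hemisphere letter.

5° 19.825′ S, 178° 35.597′ W

Lat: minutes = (5.330410 − 5) × 60 = 19.82460
λ: minutes = (178.593290 − 178) × 60 = 35.59740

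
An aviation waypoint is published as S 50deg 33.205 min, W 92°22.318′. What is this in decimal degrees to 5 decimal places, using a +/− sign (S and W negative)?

-50.55342, -92.37197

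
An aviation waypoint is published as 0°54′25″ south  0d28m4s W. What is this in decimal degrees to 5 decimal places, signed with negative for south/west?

φ: 0 + 54/60 + 25/3600 = 0.906944
S → negative
Lon: 0 + 28/60 + 4/3600 = 0.467778
W ⇒ negate

-0.90694, -0.46778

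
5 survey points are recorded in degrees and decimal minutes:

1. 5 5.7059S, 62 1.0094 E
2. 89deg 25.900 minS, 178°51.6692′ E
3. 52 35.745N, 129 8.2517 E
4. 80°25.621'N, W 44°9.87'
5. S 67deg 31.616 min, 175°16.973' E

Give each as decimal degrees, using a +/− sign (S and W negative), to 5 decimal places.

1. -5.09510, 62.01682
2. -89.43167, 178.86115
3. 52.59575, 129.13753
4. 80.42702, -44.16450
5. -67.52693, 175.28288

Point 1:
  φ: 5.7059′ = 0.095098°; total 5.095098
  S ⇒ negate
  λ: 1.0094′ = 0.016823°; total 62.016823
  E ⇒ keep positive
Point 2:
  Lat: 89 + 25.9/60 = 89.431667
  S → negative
  λ: 51.6692′ = 0.861153°; total 178.861153
  E → positive
Point 3:
  Latitude: 35.745′ = 0.595750°; total 52.595750
  N ⇒ keep positive
  λ: 129 + 8.2517/60 = 129.137528
  E → positive
Point 4:
  Lat: 80 + 25.621/60 = 80.427017
  N ⇒ keep positive
  λ: 9.87′ = 0.164500°; total 44.164500
  W ⇒ negate
Point 5:
  Latitude: 31.616′ = 0.526933°; total 67.526933
  hemisphere S, so the sign is −
  Longitude: 175 + 16.973/60 = 175.282883
  E ⇒ keep positive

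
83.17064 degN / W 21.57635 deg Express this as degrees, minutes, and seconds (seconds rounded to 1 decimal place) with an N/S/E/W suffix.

83°10′14.3″ N, 21°34′34.9″ W

Latitude: whole degrees 83; 10.23840′ → 10′ and 14.304″
Longitude: 0.576350 × 60 = 34.58100′ → 34′, remainder × 60 = 34.860″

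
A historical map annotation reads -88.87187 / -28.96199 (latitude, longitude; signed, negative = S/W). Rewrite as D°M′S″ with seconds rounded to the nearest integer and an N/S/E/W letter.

Latitude is negative → S; |value| = 88.871870
Latitude: 0.871870° → 52.31220′; 0.31220 × 60 = 18.73″
Longitude is negative → W; |value| = 28.961990
Longitude: 0.961990° → 57.71940′; 0.71940 × 60 = 43.16″

88°52′19″ S, 28°57′43″ W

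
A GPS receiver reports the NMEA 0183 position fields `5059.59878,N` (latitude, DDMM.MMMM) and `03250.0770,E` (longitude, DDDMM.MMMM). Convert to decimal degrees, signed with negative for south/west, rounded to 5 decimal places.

Latitude: degrees = first 2 digits = 50, minutes = 59.59878; 50 + 59.59878/60 = 50.993313
N → positive
λ: split at 3 digits → 032° and 50.077′; 32 + 50.077/60 = 32.834617
E → positive

50.99331, 32.83462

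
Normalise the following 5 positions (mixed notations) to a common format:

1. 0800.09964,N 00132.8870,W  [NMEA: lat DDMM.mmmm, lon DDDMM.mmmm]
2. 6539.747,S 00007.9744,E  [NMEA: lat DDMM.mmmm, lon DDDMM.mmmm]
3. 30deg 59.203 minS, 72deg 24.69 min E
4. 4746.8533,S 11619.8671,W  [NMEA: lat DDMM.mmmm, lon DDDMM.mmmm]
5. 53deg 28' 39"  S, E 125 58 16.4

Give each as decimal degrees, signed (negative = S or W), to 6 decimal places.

1. 8.001661, -1.548117
2. -65.662450, 0.132907
3. -30.986717, 72.411500
4. -47.780888, -116.331118
5. -53.477500, 125.971222

Point 1:
  Latitude: degrees = first 2 digits = 8, minutes = 0.09964; 8 + 0.09964/60 = 8.0016607
  N → positive
  Lon: degrees = first 3 digits = 1, minutes = 32.887; 1 + 32.887/60 = 1.5481167
  W ⇒ negate
Point 2:
  Latitude: split at 2 digits → 65° and 39.747′; 65 + 39.747/60 = 65.6624500
  S ⇒ negate
  Lon: degrees = first 3 digits = 0, minutes = 7.9744; 0 + 7.9744/60 = 0.1329067
  E → positive
Point 3:
  Latitude: 30 + 59.203/60 = 30.9867167
  S → negative
  Lon: 72 + 24.69/60 = 72.4115000
  E → positive
Point 4:
  Latitude: split at 2 digits → 47° and 46.8533′; 47 + 46.8533/60 = 47.7808883
  hemisphere S, so the sign is −
  Lon: split at 3 digits → 116° and 19.8671′; 116 + 19.8671/60 = 116.3311183
  W → negative
Point 5:
  Latitude: 53 + 28/60 + 39/3600 = 53.4775000
  S → negative
  λ: 125 + 58/60 + 16.4/3600 = 125.9712222
  E → positive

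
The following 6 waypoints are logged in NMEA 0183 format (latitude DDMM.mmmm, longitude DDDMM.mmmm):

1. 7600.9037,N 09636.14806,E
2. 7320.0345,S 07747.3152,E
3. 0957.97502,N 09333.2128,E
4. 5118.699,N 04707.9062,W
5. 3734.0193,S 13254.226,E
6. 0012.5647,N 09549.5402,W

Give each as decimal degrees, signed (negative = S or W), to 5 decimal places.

1. 76.01506, 96.60247
2. -73.33391, 77.78859
3. 9.96625, 93.55355
4. 51.31165, -47.13177
5. -37.56699, 132.90377
6. 0.20941, -95.82567

Point 1:
  Lat: degrees = first 2 digits = 76, minutes = 0.9037; 76 + 0.9037/60 = 76.015062
  N ⇒ keep positive
  Lon: split at 3 digits → 096° and 36.14806′; 96 + 36.14806/60 = 96.602468
  E ⇒ keep positive
Point 2:
  φ: degrees = first 2 digits = 73, minutes = 20.0345; 73 + 20.0345/60 = 73.333908
  S → negative
  λ: split at 3 digits → 077° and 47.3152′; 77 + 47.3152/60 = 77.788587
  E ⇒ keep positive
Point 3:
  Latitude: split at 2 digits → 09° and 57.97502′; 9 + 57.97502/60 = 9.966250
  N ⇒ keep positive
  Longitude: degrees = first 3 digits = 93, minutes = 33.2128; 93 + 33.2128/60 = 93.553547
  E → positive
Point 4:
  Lat: split at 2 digits → 51° and 18.699′; 51 + 18.699/60 = 51.311650
  N ⇒ keep positive
  λ: degrees = first 3 digits = 47, minutes = 7.9062; 47 + 7.9062/60 = 47.131770
  hemisphere W, so the sign is −
Point 5:
  Lat: degrees = first 2 digits = 37, minutes = 34.0193; 37 + 34.0193/60 = 37.566988
  S → negative
  Longitude: split at 3 digits → 132° and 54.226′; 132 + 54.226/60 = 132.903767
  E → positive
Point 6:
  φ: split at 2 digits → 00° and 12.5647′; 0 + 12.5647/60 = 0.209412
  N ⇒ keep positive
  λ: split at 3 digits → 095° and 49.5402′; 95 + 49.5402/60 = 95.825670
  hemisphere W, so the sign is −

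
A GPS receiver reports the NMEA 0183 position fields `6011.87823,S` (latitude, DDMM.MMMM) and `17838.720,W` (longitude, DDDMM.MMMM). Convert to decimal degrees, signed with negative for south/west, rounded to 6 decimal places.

-60.197971, -178.645333

φ: split at 2 digits → 60° and 11.87823′; 60 + 11.87823/60 = 60.1979705
hemisphere S, so the sign is −
Longitude: split at 3 digits → 178° and 38.72′; 178 + 38.72/60 = 178.6453333
hemisphere W, so the sign is −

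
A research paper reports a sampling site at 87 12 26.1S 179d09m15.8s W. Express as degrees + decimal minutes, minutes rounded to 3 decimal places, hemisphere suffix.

φ: 12 + 26.1/60 = 12.43500′
Longitude: seconds/60 = 0.26333; minutes = 9 + 0.26333 = 9.26333

87° 12.435′ S, 179° 9.263′ W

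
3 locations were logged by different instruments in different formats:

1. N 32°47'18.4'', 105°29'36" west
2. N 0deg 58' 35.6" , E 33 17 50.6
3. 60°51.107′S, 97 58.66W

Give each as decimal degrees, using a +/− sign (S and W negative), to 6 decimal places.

1. 32.788444, -105.493333
2. 0.976556, 33.297389
3. -60.851783, -97.977667

Point 1:
  Lat: 32 + 47/60 + 18.4/3600 = 32.7884444
  N ⇒ keep positive
  λ: 105 + 29/60 + 36/3600 = 105.4933333
  W ⇒ negate
Point 2:
  Lat: 58′ + 35.6″ = 58.59333′; 0 + 58.59333/60 = 0.9765556
  N → positive
  λ: 33 + 17/60 + 50.6/3600 = 33.2973889
  E → positive
Point 3:
  Latitude: 60 + 51.107/60 = 60.8517833
  S → negative
  Longitude: 97 + 58.66/60 = 97.9776667
  hemisphere W, so the sign is −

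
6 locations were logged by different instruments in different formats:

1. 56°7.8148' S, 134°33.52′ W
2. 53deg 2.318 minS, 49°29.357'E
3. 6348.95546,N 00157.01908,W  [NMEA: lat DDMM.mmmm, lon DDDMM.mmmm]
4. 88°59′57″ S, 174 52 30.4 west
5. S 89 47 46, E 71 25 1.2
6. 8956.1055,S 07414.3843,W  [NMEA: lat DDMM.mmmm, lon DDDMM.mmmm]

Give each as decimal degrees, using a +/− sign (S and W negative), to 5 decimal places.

Point 1:
  Lat: 7.8148′ = 0.130247°; total 56.130247
  S → negative
  Longitude: 33.52′ = 0.558667°; total 134.558667
  W → negative
Point 2:
  Lat: 53 + 2.318/60 = 53.038633
  hemisphere S, so the sign is −
  Longitude: 49 + 29.357/60 = 49.489283
  E ⇒ keep positive
Point 3:
  φ: degrees = first 2 digits = 63, minutes = 48.95546; 63 + 48.95546/60 = 63.815924
  N → positive
  Longitude: split at 3 digits → 001° and 57.01908′; 1 + 57.01908/60 = 1.950318
  hemisphere W, so the sign is −
Point 4:
  φ: 88° + 59/60 + 57/3600 = 88 + 0.983333 + 0.015833 = 88.999167
  S ⇒ negate
  λ: 52′ + 30.4″ = 52.50667′; 174 + 52.50667/60 = 174.875111
  W ⇒ negate
Point 5:
  φ: 89° + 47/60 + 46/3600 = 89 + 0.783333 + 0.012778 = 89.796111
  hemisphere S, so the sign is −
  λ: 71° + 25/60 + 1.2/3600 = 71 + 0.416667 + 0.000333 = 71.417000
  E → positive
Point 6:
  Latitude: split at 2 digits → 89° and 56.1055′; 89 + 56.1055/60 = 89.935092
  hemisphere S, so the sign is −
  λ: split at 3 digits → 074° and 14.3843′; 74 + 14.3843/60 = 74.239738
  hemisphere W, so the sign is −

1. -56.13025, -134.55867
2. -53.03863, 49.48928
3. 63.81592, -1.95032
4. -88.99917, -174.87511
5. -89.79611, 71.41700
6. -89.93509, -74.23974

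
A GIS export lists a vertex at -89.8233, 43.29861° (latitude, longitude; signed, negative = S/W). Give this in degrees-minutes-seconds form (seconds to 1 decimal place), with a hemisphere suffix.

89°49′23.9″ S, 43°17′55.0″ E

Latitude is negative → S; |value| = 89.823300
Lat: 0.823300 × 60 = 49.39800′ → 49′, remainder × 60 = 23.880″
Lon: 0.298610° → 17.91660′; 0.91660 × 60 = 54.996″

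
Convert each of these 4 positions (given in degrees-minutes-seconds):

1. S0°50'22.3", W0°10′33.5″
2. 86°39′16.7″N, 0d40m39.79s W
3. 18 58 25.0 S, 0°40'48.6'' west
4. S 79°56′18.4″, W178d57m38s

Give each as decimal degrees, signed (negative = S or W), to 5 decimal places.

1. -0.83953, -0.17597
2. 86.65464, -0.67772
3. -18.97361, -0.68017
4. -79.93844, -178.96056

Point 1:
  Latitude: 0° + 50/60 + 22.3/3600 = 0 + 0.833333 + 0.006194 = 0.839528
  S ⇒ negate
  Lon: 0° + 10/60 + 33.5/3600 = 0 + 0.166667 + 0.009306 = 0.175972
  W ⇒ negate
Point 2:
  Lat: 86° + 39/60 + 16.7/3600 = 86 + 0.650000 + 0.004639 = 86.654639
  N → positive
  λ: 40′ + 39.79″ = 40.66317′; 0 + 40.66317/60 = 0.677719
  hemisphere W, so the sign is −
Point 3:
  Latitude: 58′ + 25″ = 58.41667′; 18 + 58.41667/60 = 18.973611
  S → negative
  λ: 0° + 40/60 + 48.6/3600 = 0 + 0.666667 + 0.013500 = 0.680167
  W → negative
Point 4:
  Latitude: 79 + 56/60 + 18.4/3600 = 79.938444
  hemisphere S, so the sign is −
  Lon: 57′ + 38″ = 57.63333′; 178 + 57.63333/60 = 178.960556
  W ⇒ negate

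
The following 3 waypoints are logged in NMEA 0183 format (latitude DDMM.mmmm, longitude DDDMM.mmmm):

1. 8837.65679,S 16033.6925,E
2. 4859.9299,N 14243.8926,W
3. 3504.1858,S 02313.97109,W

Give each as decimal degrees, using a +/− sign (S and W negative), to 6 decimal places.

Point 1:
  Latitude: split at 2 digits → 88° and 37.65679′; 88 + 37.65679/60 = 88.6276132
  hemisphere S, so the sign is −
  Lon: split at 3 digits → 160° and 33.6925′; 160 + 33.6925/60 = 160.5615417
  E → positive
Point 2:
  Lat: degrees = first 2 digits = 48, minutes = 59.9299; 48 + 59.9299/60 = 48.9988317
  N → positive
  Longitude: split at 3 digits → 142° and 43.8926′; 142 + 43.8926/60 = 142.7315433
  W ⇒ negate
Point 3:
  φ: split at 2 digits → 35° and 4.1858′; 35 + 4.1858/60 = 35.0697633
  S ⇒ negate
  Longitude: degrees = first 3 digits = 23, minutes = 13.97109; 23 + 13.97109/60 = 23.2328515
  W → negative

1. -88.627613, 160.561542
2. 48.998832, -142.731543
3. -35.069763, -23.232852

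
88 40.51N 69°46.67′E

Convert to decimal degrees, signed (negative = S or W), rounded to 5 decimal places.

88.67517, 69.77783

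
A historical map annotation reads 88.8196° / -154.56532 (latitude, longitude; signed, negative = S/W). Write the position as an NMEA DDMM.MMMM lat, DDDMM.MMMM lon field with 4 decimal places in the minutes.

8849.1760,N / 15433.9192,W

φ: fractional part 0.819600 → 49.176000 minutes
Longitude is negative → W; |value| = 154.565320
λ: 154° + 0.565320 × 60 = 154° 33.919200′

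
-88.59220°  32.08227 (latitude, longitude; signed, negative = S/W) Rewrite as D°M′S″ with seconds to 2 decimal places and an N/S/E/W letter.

88°35′31.92″ S, 32°04′56.17″ E

Latitude is negative → S; |value| = 88.592200
φ: 0.592200 × 60 = 35.53200′ → 35′, remainder × 60 = 31.9200″
Lon: 0.082270 × 60 = 4.93620′ → 4′, remainder × 60 = 56.1720″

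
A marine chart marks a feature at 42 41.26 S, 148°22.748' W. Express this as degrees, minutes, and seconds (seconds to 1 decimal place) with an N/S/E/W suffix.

Lat: 41.26000′ → 41′ and 0.26000 × 60 = 15.600″
Longitude: fractional minutes 0.74800 × 60 = 44.880″

42°41′15.6″ S, 148°22′44.9″ W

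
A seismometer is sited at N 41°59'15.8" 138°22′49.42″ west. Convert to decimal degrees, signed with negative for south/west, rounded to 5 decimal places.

Latitude: 59′ + 15.8″ = 59.26333′; 41 + 59.26333/60 = 41.987722
N → positive
Lon: 138 + 22/60 + 49.42/3600 = 138.380394
hemisphere W, so the sign is −

41.98772, -138.38039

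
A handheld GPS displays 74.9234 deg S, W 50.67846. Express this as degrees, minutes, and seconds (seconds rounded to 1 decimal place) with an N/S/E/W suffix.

74°55′24.2″ S, 50°40′42.5″ W

Latitude: whole degrees 74; 55.40400′ → 55′ and 24.240″
Longitude: whole degrees 50; 40.70760′ → 40′ and 42.456″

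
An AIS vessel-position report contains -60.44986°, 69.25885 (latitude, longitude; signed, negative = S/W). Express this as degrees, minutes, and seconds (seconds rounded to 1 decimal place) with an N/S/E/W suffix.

Latitude is negative → S; |value| = 60.449860
Latitude: 0.449860° → 26.99160′; 0.99160 × 60 = 59.496″
Longitude: whole degrees 69; 15.53100′ → 15′ and 31.860″

60°26′59.5″ S, 69°15′31.9″ E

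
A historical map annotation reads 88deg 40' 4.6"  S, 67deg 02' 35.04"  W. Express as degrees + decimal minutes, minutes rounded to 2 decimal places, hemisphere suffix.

88° 40.08′ S, 67° 2.58′ W

Latitude: seconds/60 = 0.07667; minutes = 40 + 0.07667 = 40.0767
Lon: 2 + 35.04/60 = 2.5840′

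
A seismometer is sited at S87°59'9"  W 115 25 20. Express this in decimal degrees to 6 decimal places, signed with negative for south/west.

φ: 87° + 59/60 + 9/3600 = 87 + 0.983333 + 0.002500 = 87.9858333
S ⇒ negate
Lon: 25′ + 20″ = 25.33333′; 115 + 25.33333/60 = 115.4222222
W → negative

-87.985833, -115.422222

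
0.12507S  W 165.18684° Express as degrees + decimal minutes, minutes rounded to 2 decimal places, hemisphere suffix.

0° 7.50′ S, 165° 11.21′ W

φ: 0° + 0.125070 × 60 = 0° 7.5042′
λ: 165° + 0.186840 × 60 = 165° 11.2104′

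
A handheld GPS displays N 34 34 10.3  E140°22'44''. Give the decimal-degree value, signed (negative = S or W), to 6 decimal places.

34.569528, 140.378889

φ: 34° + 34/60 + 10.3/3600 = 34 + 0.566667 + 0.002861 = 34.5695278
N → positive
Longitude: 140 + 22/60 + 44/3600 = 140.3788889
E → positive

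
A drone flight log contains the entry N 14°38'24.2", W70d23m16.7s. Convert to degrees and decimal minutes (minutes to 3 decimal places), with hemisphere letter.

14° 38.403′ N, 70° 23.278′ W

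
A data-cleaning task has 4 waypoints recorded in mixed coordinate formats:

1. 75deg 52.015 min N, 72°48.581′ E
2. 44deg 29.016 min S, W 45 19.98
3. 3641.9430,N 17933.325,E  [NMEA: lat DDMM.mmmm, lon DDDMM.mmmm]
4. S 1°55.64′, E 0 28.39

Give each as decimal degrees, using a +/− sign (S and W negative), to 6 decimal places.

Point 1:
  Latitude: 52.015′ = 0.866917°; total 75.8669167
  N ⇒ keep positive
  Longitude: 72 + 48.581/60 = 72.8096833
  E → positive
Point 2:
  Lat: 44 + 29.016/60 = 44.4836000
  hemisphere S, so the sign is −
  Lon: 45 + 19.98/60 = 45.3330000
  hemisphere W, so the sign is −
Point 3:
  Latitude: degrees = first 2 digits = 36, minutes = 41.943; 36 + 41.943/60 = 36.6990500
  N → positive
  Lon: split at 3 digits → 179° and 33.325′; 179 + 33.325/60 = 179.5554167
  E → positive
Point 4:
  Lat: 55.64′ = 0.927333°; total 1.9273333
  S ⇒ negate
  λ: 0 + 28.39/60 = 0.4731667
  E ⇒ keep positive

1. 75.866917, 72.809683
2. -44.483600, -45.333000
3. 36.699050, 179.555417
4. -1.927333, 0.473167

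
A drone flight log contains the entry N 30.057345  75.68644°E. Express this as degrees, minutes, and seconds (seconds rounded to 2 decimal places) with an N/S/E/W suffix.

30°03′26.44″ N, 75°41′11.18″ E

φ: 0.057345° → 3.44070′; 0.44070 × 60 = 26.4420″
λ: whole degrees 75; 41.18640′ → 41′ and 11.1840″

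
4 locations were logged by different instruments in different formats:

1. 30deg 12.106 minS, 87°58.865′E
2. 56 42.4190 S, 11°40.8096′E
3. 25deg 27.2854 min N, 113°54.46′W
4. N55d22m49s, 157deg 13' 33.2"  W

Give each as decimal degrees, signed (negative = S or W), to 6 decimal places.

Point 1:
  Latitude: 12.106′ = 0.201767°; total 30.2017667
  hemisphere S, so the sign is −
  λ: 87 + 58.865/60 = 87.9810833
  E → positive
Point 2:
  Latitude: 56 + 42.419/60 = 56.7069833
  S → negative
  Longitude: 11 + 40.8096/60 = 11.6801600
  E → positive
Point 3:
  Latitude: 27.2854′ = 0.454757°; total 25.4547567
  N → positive
  Longitude: 54.46′ = 0.907667°; total 113.9076667
  hemisphere W, so the sign is −
Point 4:
  Latitude: 22′ + 49″ = 22.81667′; 55 + 22.81667/60 = 55.3802778
  N → positive
  Lon: 157° + 13/60 + 33.2/3600 = 157 + 0.216667 + 0.009222 = 157.2258889
  hemisphere W, so the sign is −

1. -30.201767, 87.981083
2. -56.706983, 11.680160
3. 25.454757, -113.907667
4. 55.380278, -157.225889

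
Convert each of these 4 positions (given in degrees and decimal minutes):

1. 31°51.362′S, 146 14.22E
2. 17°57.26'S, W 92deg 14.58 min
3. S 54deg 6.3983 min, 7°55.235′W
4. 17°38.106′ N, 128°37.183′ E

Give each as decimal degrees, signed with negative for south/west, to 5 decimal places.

1. -31.85603, 146.23700
2. -17.95433, -92.24300
3. -54.10664, -7.92058
4. 17.63510, 128.61972

Point 1:
  φ: 31 + 51.362/60 = 31.856033
  S ⇒ negate
  λ: 146 + 14.22/60 = 146.237000
  E ⇒ keep positive
Point 2:
  Latitude: 17 + 57.26/60 = 17.954333
  S ⇒ negate
  Lon: 14.58′ = 0.243000°; total 92.243000
  W → negative
Point 3:
  φ: 6.3983′ = 0.106638°; total 54.106638
  hemisphere S, so the sign is −
  Longitude: 7 + 55.235/60 = 7.920583
  W ⇒ negate
Point 4:
  Lat: 38.106′ = 0.635100°; total 17.635100
  N → positive
  Lon: 37.183′ = 0.619717°; total 128.619717
  E ⇒ keep positive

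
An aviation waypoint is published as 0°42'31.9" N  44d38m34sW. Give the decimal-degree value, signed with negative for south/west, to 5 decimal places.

0.70886, -44.64278

Lat: 0° + 42/60 + 31.9/3600 = 0 + 0.700000 + 0.008861 = 0.708861
N ⇒ keep positive
Longitude: 38′ + 34″ = 38.56667′; 44 + 38.56667/60 = 44.642778
hemisphere W, so the sign is −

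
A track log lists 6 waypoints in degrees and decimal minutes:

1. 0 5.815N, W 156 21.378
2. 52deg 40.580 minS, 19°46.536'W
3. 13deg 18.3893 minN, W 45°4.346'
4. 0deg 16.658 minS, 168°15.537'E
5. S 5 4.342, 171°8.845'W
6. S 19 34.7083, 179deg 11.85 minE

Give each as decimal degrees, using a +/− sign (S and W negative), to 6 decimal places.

1. 0.096917, -156.356300
2. -52.676333, -19.775600
3. 13.306488, -45.072433
4. -0.277633, 168.258950
5. -5.072367, -171.147417
6. -19.578472, 179.197500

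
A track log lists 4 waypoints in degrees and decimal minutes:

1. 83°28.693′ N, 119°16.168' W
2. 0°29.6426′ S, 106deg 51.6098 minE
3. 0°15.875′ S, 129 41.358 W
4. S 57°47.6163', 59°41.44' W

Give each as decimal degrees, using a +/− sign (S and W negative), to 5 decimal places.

Point 1:
  Lat: 28.693′ = 0.478217°; total 83.478217
  N → positive
  Longitude: 16.168′ = 0.269467°; total 119.269467
  hemisphere W, so the sign is −
Point 2:
  Latitude: 0 + 29.6426/60 = 0.494043
  hemisphere S, so the sign is −
  Lon: 51.6098′ = 0.860163°; total 106.860163
  E → positive
Point 3:
  φ: 0 + 15.875/60 = 0.264583
  S → negative
  Lon: 129 + 41.358/60 = 129.689300
  hemisphere W, so the sign is −
Point 4:
  φ: 47.6163′ = 0.793605°; total 57.793605
  S → negative
  λ: 59 + 41.44/60 = 59.690667
  W → negative

1. 83.47822, -119.26947
2. -0.49404, 106.86016
3. -0.26458, -129.68930
4. -57.79361, -59.69067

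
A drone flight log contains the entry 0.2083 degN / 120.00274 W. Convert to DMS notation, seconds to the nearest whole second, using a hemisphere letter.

φ: whole degrees 0; 12.49800′ → 12′ and 29.88″
Lon: 0.002740 × 60 = 0.16440′ → 0′, remainder × 60 = 9.86″

0°12′30″ N, 120°00′10″ W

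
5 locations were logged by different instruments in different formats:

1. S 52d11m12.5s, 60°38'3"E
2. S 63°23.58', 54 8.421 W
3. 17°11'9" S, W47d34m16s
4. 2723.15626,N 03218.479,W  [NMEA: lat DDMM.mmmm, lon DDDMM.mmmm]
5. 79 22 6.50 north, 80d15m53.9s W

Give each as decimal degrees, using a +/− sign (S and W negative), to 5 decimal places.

Point 1:
  Latitude: 11′ + 12.5″ = 11.20833′; 52 + 11.20833/60 = 52.186806
  S → negative
  Longitude: 60° + 38/60 + 3/3600 = 60 + 0.633333 + 0.000833 = 60.634167
  E → positive
Point 2:
  φ: 23.58′ = 0.393000°; total 63.393000
  S ⇒ negate
  Lon: 8.421′ = 0.140350°; total 54.140350
  hemisphere W, so the sign is −
Point 3:
  Latitude: 11′ + 9″ = 11.15000′; 17 + 11.15000/60 = 17.185833
  S → negative
  λ: 34′ + 16″ = 34.26667′; 47 + 34.26667/60 = 47.571111
  W ⇒ negate
Point 4:
  φ: degrees = first 2 digits = 27, minutes = 23.15626; 27 + 23.15626/60 = 27.385938
  N ⇒ keep positive
  Lon: split at 3 digits → 032° and 18.479′; 32 + 18.479/60 = 32.307983
  W ⇒ negate
Point 5:
  Lat: 22′ + 6.5″ = 22.10833′; 79 + 22.10833/60 = 79.368472
  N ⇒ keep positive
  Longitude: 15′ + 53.9″ = 15.89833′; 80 + 15.89833/60 = 80.264972
  W ⇒ negate

1. -52.18681, 60.63417
2. -63.39300, -54.14035
3. -17.18583, -47.57111
4. 27.38594, -32.30798
5. 79.36847, -80.26497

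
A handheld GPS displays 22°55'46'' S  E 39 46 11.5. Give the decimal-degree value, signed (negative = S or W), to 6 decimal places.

Latitude: 22 + 55/60 + 46/3600 = 22.9294444
S → negative
Lon: 39 + 46/60 + 11.5/3600 = 39.7698611
E → positive

-22.929444, 39.769861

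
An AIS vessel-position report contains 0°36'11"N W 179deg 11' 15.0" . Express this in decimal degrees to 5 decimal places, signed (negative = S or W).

0.60306, -179.18750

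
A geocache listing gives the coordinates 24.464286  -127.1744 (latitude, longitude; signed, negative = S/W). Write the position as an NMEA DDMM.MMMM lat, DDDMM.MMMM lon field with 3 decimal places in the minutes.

φ: fractional part 0.464286 → 27.85716 minutes
Longitude is negative → W; |value| = 127.174400
Lon: minutes = (127.174400 − 127) × 60 = 10.46400

2427.857,N / 12710.464,W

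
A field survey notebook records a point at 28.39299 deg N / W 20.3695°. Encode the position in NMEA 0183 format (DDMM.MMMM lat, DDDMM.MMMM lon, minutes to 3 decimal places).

2823.579,N / 02022.170,W

Lat: fractional part 0.392990 → 23.57940 minutes
Lon: 20° + 0.369500 × 60 = 20° 22.17000′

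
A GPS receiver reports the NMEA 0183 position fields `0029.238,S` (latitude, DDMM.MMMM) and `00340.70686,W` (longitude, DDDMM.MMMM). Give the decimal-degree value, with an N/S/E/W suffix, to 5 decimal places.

0.48730° S, 3.67845° W

Latitude: degrees = first 2 digits = 0, minutes = 29.238; 0 + 29.238/60 = 0.487300
λ: split at 3 digits → 003° and 40.70686′; 3 + 40.70686/60 = 3.678448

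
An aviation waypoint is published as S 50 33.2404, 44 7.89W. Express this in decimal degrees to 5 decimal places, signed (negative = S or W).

Latitude: 33.2404′ = 0.554007°; total 50.554007
S ⇒ negate
λ: 44 + 7.89/60 = 44.131500
W → negative

-50.55401, -44.13150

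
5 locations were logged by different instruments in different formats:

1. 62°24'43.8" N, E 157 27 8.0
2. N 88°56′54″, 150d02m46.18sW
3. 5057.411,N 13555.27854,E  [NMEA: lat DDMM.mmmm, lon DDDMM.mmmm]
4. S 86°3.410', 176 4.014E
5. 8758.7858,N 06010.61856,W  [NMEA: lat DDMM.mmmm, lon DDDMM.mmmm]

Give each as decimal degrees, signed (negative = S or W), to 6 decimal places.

1. 62.412167, 157.452222
2. 88.948333, -150.046161
3. 50.956850, 135.921309
4. -86.056833, 176.066900
5. 87.979763, -60.176976

Point 1:
  Lat: 62 + 24/60 + 43.8/3600 = 62.4121667
  N → positive
  Lon: 157 + 27/60 + 8/3600 = 157.4522222
  E ⇒ keep positive
Point 2:
  φ: 88 + 56/60 + 54/3600 = 88.9483333
  N → positive
  λ: 2′ + 46.18″ = 2.76967′; 150 + 2.76967/60 = 150.0461611
  W → negative
Point 3:
  φ: split at 2 digits → 50° and 57.411′; 50 + 57.411/60 = 50.9568500
  N ⇒ keep positive
  λ: degrees = first 3 digits = 135, minutes = 55.27854; 135 + 55.27854/60 = 135.9213090
  E → positive
Point 4:
  Latitude: 3.41′ = 0.056833°; total 86.0568333
  S ⇒ negate
  Longitude: 176 + 4.014/60 = 176.0669000
  E ⇒ keep positive
Point 5:
  Lat: split at 2 digits → 87° and 58.7858′; 87 + 58.7858/60 = 87.9797633
  N ⇒ keep positive
  Lon: split at 3 digits → 060° and 10.61856′; 60 + 10.61856/60 = 60.1769760
  hemisphere W, so the sign is −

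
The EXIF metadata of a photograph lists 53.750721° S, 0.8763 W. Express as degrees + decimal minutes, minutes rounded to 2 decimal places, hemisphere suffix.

53° 45.04′ S, 0° 52.58′ W

Lat: fractional part 0.750721 → 45.0433 minutes
λ: 0° + 0.876300 × 60 = 0° 52.5780′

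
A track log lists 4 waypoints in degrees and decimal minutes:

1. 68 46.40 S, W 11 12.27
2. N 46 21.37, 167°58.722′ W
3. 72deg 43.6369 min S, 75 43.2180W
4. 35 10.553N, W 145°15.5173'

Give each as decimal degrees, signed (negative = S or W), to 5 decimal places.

Point 1:
  Latitude: 46.4′ = 0.773333°; total 68.773333
  hemisphere S, so the sign is −
  λ: 11 + 12.27/60 = 11.204500
  W ⇒ negate
Point 2:
  Lat: 46 + 21.37/60 = 46.356167
  N ⇒ keep positive
  Lon: 167 + 58.722/60 = 167.978700
  W ⇒ negate
Point 3:
  φ: 72 + 43.6369/60 = 72.727282
  S → negative
  Lon: 75 + 43.218/60 = 75.720300
  W ⇒ negate
Point 4:
  Latitude: 35 + 10.553/60 = 35.175883
  N ⇒ keep positive
  λ: 145 + 15.5173/60 = 145.258622
  W → negative

1. -68.77333, -11.20450
2. 46.35617, -167.97870
3. -72.72728, -75.72030
4. 35.17588, -145.25862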